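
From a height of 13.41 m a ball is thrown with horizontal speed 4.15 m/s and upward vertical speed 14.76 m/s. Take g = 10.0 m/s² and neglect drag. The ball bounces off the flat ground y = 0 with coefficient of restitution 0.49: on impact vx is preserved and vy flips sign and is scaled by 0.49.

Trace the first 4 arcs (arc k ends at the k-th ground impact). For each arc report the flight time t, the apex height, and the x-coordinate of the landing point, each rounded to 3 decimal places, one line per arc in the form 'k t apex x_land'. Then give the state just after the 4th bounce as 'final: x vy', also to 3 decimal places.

Arc 1: start y=13.410, vy=14.760 → t=3.681, apex=24.303, x_land=15.275, impact vy=-22.047
  bounce: vy ← 0.49·22.047 = 10.803
Arc 2: start y=0.000, vy=10.803 → t=2.161, apex=5.835, x_land=24.241, impact vy=-10.803
  bounce: vy ← 0.49·10.803 = 5.293
Arc 3: start y=0.000, vy=5.293 → t=1.059, apex=1.401, x_land=28.635, impact vy=-5.293
  bounce: vy ← 0.49·5.293 = 2.594
Arc 4: start y=0.000, vy=2.594 → t=0.519, apex=0.336, x_land=30.788, impact vy=-2.594
  bounce: vy ← 0.49·2.594 = 1.271

1 3.681 24.303 15.275
2 2.161 5.835 24.241
3 1.059 1.401 28.635
4 0.519 0.336 30.788
final: 30.788 1.271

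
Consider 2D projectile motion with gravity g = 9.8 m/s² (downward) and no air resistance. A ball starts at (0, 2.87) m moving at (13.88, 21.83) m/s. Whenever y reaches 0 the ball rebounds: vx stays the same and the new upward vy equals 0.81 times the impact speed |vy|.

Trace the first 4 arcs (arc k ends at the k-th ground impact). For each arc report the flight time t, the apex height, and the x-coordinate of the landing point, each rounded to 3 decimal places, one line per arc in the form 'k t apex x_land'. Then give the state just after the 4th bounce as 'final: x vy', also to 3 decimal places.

Arc 1: start y=2.870, vy=21.830 → t=4.583, apex=27.184, x_land=63.611, impact vy=-23.082
  bounce: vy ← 0.81·23.082 = 18.697
Arc 2: start y=0.000, vy=18.697 → t=3.816, apex=17.835, x_land=116.572, impact vy=-18.697
  bounce: vy ← 0.81·18.697 = 15.144
Arc 3: start y=0.000, vy=15.144 → t=3.091, apex=11.702, x_land=159.471, impact vy=-15.144
  bounce: vy ← 0.81·15.144 = 12.267
Arc 4: start y=0.000, vy=12.267 → t=2.503, apex=7.677, x_land=194.219, impact vy=-12.267
  bounce: vy ← 0.81·12.267 = 9.936

1 4.583 27.184 63.611
2 3.816 17.835 116.572
3 3.091 11.702 159.471
4 2.503 7.677 194.219
final: 194.219 9.936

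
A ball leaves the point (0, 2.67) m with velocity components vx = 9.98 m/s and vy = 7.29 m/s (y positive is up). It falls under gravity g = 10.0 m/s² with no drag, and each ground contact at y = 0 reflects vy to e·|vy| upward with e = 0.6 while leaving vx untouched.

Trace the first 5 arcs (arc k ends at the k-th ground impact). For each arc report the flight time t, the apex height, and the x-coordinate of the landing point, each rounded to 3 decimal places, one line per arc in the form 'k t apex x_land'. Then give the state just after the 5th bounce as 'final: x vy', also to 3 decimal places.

1 1.761 5.327 17.577
2 1.239 1.918 29.938
3 0.743 0.690 37.355
4 0.446 0.249 41.806
5 0.268 0.089 44.476
final: 44.476 0.803

Arc 1: start y=2.670, vy=7.290 → t=1.761, apex=5.327, x_land=17.577, impact vy=-10.322
  bounce: vy ← 0.6·10.322 = 6.193
Arc 2: start y=0.000, vy=6.193 → t=1.239, apex=1.918, x_land=29.938, impact vy=-6.193
  bounce: vy ← 0.6·6.193 = 3.716
Arc 3: start y=0.000, vy=3.716 → t=0.743, apex=0.690, x_land=37.355, impact vy=-3.716
  bounce: vy ← 0.6·3.716 = 2.230
Arc 4: start y=0.000, vy=2.230 → t=0.446, apex=0.249, x_land=41.806, impact vy=-2.230
  bounce: vy ← 0.6·2.230 = 1.338
Arc 5: start y=0.000, vy=1.338 → t=0.268, apex=0.089, x_land=44.476, impact vy=-1.338
  bounce: vy ← 0.6·1.338 = 0.803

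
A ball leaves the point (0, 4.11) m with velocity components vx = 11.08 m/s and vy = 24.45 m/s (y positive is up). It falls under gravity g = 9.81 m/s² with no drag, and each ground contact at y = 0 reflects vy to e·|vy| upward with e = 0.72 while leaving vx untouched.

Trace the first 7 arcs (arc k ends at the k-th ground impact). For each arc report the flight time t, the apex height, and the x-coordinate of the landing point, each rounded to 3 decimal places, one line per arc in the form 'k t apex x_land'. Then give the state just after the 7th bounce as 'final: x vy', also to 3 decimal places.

1 5.147 34.579 57.034
2 3.823 17.926 99.397
3 2.753 9.293 129.899
4 1.982 4.817 151.860
5 1.427 2.497 167.672
6 1.027 1.295 179.057
7 0.740 0.671 187.254
final: 187.254 2.613

Arc 1: start y=4.110, vy=24.450 → t=5.147, apex=34.579, x_land=57.034, impact vy=-26.047
  bounce: vy ← 0.72·26.047 = 18.754
Arc 2: start y=0.000, vy=18.754 → t=3.823, apex=17.926, x_land=99.397, impact vy=-18.754
  bounce: vy ← 0.72·18.754 = 13.503
Arc 3: start y=0.000, vy=13.503 → t=2.753, apex=9.293, x_land=129.899, impact vy=-13.503
  bounce: vy ← 0.72·13.503 = 9.722
Arc 4: start y=0.000, vy=9.722 → t=1.982, apex=4.817, x_land=151.860, impact vy=-9.722
  bounce: vy ← 0.72·9.722 = 7.000
Arc 5: start y=0.000, vy=7.000 → t=1.427, apex=2.497, x_land=167.672, impact vy=-7.000
  bounce: vy ← 0.72·7.000 = 5.040
Arc 6: start y=0.000, vy=5.040 → t=1.027, apex=1.295, x_land=179.057, impact vy=-5.040
  bounce: vy ← 0.72·5.040 = 3.629
Arc 7: start y=0.000, vy=3.629 → t=0.740, apex=0.671, x_land=187.254, impact vy=-3.629
  bounce: vy ← 0.72·3.629 = 2.613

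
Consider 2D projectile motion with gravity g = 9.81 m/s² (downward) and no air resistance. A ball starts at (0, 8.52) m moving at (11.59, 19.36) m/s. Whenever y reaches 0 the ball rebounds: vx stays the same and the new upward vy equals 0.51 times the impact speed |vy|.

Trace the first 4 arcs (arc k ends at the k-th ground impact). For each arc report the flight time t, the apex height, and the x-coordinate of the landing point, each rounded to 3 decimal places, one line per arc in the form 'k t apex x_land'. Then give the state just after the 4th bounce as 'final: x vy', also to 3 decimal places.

1 4.347 27.623 50.377
2 2.421 7.185 78.432
3 1.234 1.869 92.740
4 0.630 0.486 100.037
final: 100.037 1.575

Arc 1: start y=8.520, vy=19.360 → t=4.347, apex=27.623, x_land=50.377, impact vy=-23.280
  bounce: vy ← 0.51·23.280 = 11.873
Arc 2: start y=0.000, vy=11.873 → t=2.421, apex=7.185, x_land=78.432, impact vy=-11.873
  bounce: vy ← 0.51·11.873 = 6.055
Arc 3: start y=0.000, vy=6.055 → t=1.234, apex=1.869, x_land=92.740, impact vy=-6.055
  bounce: vy ← 0.51·6.055 = 3.088
Arc 4: start y=0.000, vy=3.088 → t=0.630, apex=0.486, x_land=100.037, impact vy=-3.088
  bounce: vy ← 0.51·3.088 = 1.575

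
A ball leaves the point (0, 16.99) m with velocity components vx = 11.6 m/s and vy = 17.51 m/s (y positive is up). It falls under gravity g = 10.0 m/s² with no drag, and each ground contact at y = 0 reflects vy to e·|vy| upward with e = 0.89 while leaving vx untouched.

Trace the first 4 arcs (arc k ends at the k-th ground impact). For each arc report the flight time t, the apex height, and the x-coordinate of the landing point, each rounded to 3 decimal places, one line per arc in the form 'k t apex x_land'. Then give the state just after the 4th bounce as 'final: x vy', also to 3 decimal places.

1 4.293 32.320 49.804
2 4.526 25.601 102.300
3 4.028 20.278 149.022
4 3.585 16.062 190.604
final: 190.604 15.952

Arc 1: start y=16.990, vy=17.510 → t=4.293, apex=32.320, x_land=49.804, impact vy=-25.424
  bounce: vy ← 0.89·25.424 = 22.628
Arc 2: start y=0.000, vy=22.628 → t=4.526, apex=25.601, x_land=102.300, impact vy=-22.628
  bounce: vy ← 0.89·22.628 = 20.139
Arc 3: start y=0.000, vy=20.139 → t=4.028, apex=20.278, x_land=149.022, impact vy=-20.139
  bounce: vy ← 0.89·20.139 = 17.923
Arc 4: start y=0.000, vy=17.923 → t=3.585, apex=16.062, x_land=190.604, impact vy=-17.923
  bounce: vy ← 0.89·17.923 = 15.952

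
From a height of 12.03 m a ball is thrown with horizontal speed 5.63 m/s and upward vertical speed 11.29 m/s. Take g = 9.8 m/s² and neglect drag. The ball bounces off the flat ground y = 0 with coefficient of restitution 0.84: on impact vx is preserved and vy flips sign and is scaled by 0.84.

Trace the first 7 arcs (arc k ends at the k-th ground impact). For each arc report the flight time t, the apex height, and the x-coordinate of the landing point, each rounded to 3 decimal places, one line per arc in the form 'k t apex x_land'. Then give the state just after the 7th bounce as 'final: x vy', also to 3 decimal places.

1 3.097 18.533 17.435
2 3.267 13.077 35.830
3 2.745 9.227 51.282
4 2.305 6.511 64.261
5 1.937 4.594 75.164
6 1.627 3.241 84.322
7 1.366 2.287 92.015
final: 92.015 5.624

Arc 1: start y=12.030, vy=11.290 → t=3.097, apex=18.533, x_land=17.435, impact vy=-19.059
  bounce: vy ← 0.84·19.059 = 16.010
Arc 2: start y=0.000, vy=16.010 → t=3.267, apex=13.077, x_land=35.830, impact vy=-16.010
  bounce: vy ← 0.84·16.010 = 13.448
Arc 3: start y=0.000, vy=13.448 → t=2.745, apex=9.227, x_land=51.282, impact vy=-13.448
  bounce: vy ← 0.84·13.448 = 11.296
Arc 4: start y=0.000, vy=11.296 → t=2.305, apex=6.511, x_land=64.261, impact vy=-11.296
  bounce: vy ← 0.84·11.296 = 9.489
Arc 5: start y=0.000, vy=9.489 → t=1.937, apex=4.594, x_land=75.164, impact vy=-9.489
  bounce: vy ← 0.84·9.489 = 7.971
Arc 6: start y=0.000, vy=7.971 → t=1.627, apex=3.241, x_land=84.322, impact vy=-7.971
  bounce: vy ← 0.84·7.971 = 6.695
Arc 7: start y=0.000, vy=6.695 → t=1.366, apex=2.287, x_land=92.015, impact vy=-6.695
  bounce: vy ← 0.84·6.695 = 5.624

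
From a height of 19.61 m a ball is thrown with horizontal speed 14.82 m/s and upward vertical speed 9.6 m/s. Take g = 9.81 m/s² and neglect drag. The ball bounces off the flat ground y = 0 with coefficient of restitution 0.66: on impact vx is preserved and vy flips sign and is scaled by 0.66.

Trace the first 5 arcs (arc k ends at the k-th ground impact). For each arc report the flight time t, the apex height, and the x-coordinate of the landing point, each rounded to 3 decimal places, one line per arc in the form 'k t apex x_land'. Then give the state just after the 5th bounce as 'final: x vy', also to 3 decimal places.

1 3.205 24.307 47.494
2 2.938 10.588 91.042
3 1.939 4.612 119.784
4 1.280 2.009 138.754
5 0.845 0.875 151.273
final: 151.273 2.735

Arc 1: start y=19.610, vy=9.600 → t=3.205, apex=24.307, x_land=47.494, impact vy=-21.838
  bounce: vy ← 0.66·21.838 = 14.413
Arc 2: start y=0.000, vy=14.413 → t=2.938, apex=10.588, x_land=91.042, impact vy=-14.413
  bounce: vy ← 0.66·14.413 = 9.513
Arc 3: start y=0.000, vy=9.513 → t=1.939, apex=4.612, x_land=119.784, impact vy=-9.513
  bounce: vy ← 0.66·9.513 = 6.278
Arc 4: start y=0.000, vy=6.278 → t=1.280, apex=2.009, x_land=138.754, impact vy=-6.278
  bounce: vy ← 0.66·6.278 = 4.144
Arc 5: start y=0.000, vy=4.144 → t=0.845, apex=0.875, x_land=151.273, impact vy=-4.144
  bounce: vy ← 0.66·4.144 = 2.735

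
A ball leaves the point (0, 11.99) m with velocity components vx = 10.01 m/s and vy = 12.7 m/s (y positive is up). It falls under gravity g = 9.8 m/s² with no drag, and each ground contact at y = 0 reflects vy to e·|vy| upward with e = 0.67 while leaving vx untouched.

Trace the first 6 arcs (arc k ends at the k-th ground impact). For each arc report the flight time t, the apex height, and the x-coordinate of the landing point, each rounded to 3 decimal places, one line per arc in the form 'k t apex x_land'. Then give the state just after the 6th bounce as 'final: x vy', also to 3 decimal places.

Arc 1: start y=11.990, vy=12.700 → t=3.327, apex=20.219, x_land=33.306, impact vy=-19.907
  bounce: vy ← 0.67·19.907 = 13.338
Arc 2: start y=0.000, vy=13.338 → t=2.722, apex=9.076, x_land=60.553, impact vy=-13.338
  bounce: vy ← 0.67·13.338 = 8.936
Arc 3: start y=0.000, vy=8.936 → t=1.824, apex=4.074, x_land=78.809, impact vy=-8.936
  bounce: vy ← 0.67·8.936 = 5.987
Arc 4: start y=0.000, vy=5.987 → t=1.222, apex=1.829, x_land=91.040, impact vy=-5.987
  bounce: vy ← 0.67·5.987 = 4.012
Arc 5: start y=0.000, vy=4.012 → t=0.819, apex=0.821, x_land=99.235, impact vy=-4.012
  bounce: vy ← 0.67·4.012 = 2.688
Arc 6: start y=0.000, vy=2.688 → t=0.549, apex=0.369, x_land=104.725, impact vy=-2.688
  bounce: vy ← 0.67·2.688 = 1.801

1 3.327 20.219 33.306
2 2.722 9.076 60.553
3 1.824 4.074 78.809
4 1.222 1.829 91.040
5 0.819 0.821 99.235
6 0.549 0.369 104.725
final: 104.725 1.801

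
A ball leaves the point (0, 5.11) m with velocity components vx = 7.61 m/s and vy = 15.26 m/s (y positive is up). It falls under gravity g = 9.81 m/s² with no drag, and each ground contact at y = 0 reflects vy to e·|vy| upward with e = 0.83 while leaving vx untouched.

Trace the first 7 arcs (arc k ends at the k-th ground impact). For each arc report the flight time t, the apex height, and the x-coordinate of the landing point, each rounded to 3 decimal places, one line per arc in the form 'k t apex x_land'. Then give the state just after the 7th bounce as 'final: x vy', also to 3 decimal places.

Arc 1: start y=5.110, vy=15.260 → t=3.416, apex=16.979, x_land=25.996, impact vy=-18.252
  bounce: vy ← 0.83·18.252 = 15.149
Arc 2: start y=0.000, vy=15.149 → t=3.088, apex=11.697, x_land=49.500, impact vy=-15.149
  bounce: vy ← 0.83·15.149 = 12.574
Arc 3: start y=0.000, vy=12.574 → t=2.563, apex=8.058, x_land=69.007, impact vy=-12.574
  bounce: vy ← 0.83·12.574 = 10.436
Arc 4: start y=0.000, vy=10.436 → t=2.128, apex=5.551, x_land=85.199, impact vy=-10.436
  bounce: vy ← 0.83·10.436 = 8.662
Arc 5: start y=0.000, vy=8.662 → t=1.766, apex=3.824, x_land=98.638, impact vy=-8.662
  bounce: vy ← 0.83·8.662 = 7.189
Arc 6: start y=0.000, vy=7.189 → t=1.466, apex=2.634, x_land=109.792, impact vy=-7.189
  bounce: vy ← 0.83·7.189 = 5.967
Arc 7: start y=0.000, vy=5.967 → t=1.217, apex=1.815, x_land=119.050, impact vy=-5.967
  bounce: vy ← 0.83·5.967 = 4.953

1 3.416 16.979 25.996
2 3.088 11.697 49.500
3 2.563 8.058 69.007
4 2.128 5.551 85.199
5 1.766 3.824 98.638
6 1.466 2.634 109.792
7 1.217 1.815 119.050
final: 119.050 4.953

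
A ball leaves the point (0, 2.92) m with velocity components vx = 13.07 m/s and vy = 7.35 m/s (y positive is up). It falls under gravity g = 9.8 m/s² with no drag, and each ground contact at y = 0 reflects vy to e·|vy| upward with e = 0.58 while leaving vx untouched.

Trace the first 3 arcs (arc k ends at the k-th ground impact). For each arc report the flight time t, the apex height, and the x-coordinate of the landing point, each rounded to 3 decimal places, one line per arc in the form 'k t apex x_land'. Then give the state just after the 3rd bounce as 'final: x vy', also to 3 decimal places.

Arc 1: start y=2.920, vy=7.350 → t=1.826, apex=5.676, x_land=23.870, impact vy=-10.548
  bounce: vy ← 0.58·10.548 = 6.118
Arc 2: start y=0.000, vy=6.118 → t=1.249, apex=1.909, x_land=40.188, impact vy=-6.118
  bounce: vy ← 0.58·6.118 = 3.548
Arc 3: start y=0.000, vy=3.548 → t=0.724, apex=0.642, x_land=49.652, impact vy=-3.548
  bounce: vy ← 0.58·3.548 = 2.058

1 1.826 5.676 23.870
2 1.249 1.909 40.188
3 0.724 0.642 49.652
final: 49.652 2.058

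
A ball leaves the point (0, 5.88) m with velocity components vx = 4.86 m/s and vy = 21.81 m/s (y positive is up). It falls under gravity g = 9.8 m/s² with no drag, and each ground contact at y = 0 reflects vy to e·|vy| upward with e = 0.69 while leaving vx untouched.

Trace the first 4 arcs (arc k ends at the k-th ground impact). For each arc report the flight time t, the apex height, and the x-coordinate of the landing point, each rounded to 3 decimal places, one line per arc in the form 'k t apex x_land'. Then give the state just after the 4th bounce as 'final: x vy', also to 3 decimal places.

Arc 1: start y=5.880, vy=21.810 → t=4.706, apex=30.149, x_land=22.871, impact vy=-24.309
  bounce: vy ← 0.69·24.309 = 16.773
Arc 2: start y=0.000, vy=16.773 → t=3.423, apex=14.354, x_land=39.507, impact vy=-16.773
  bounce: vy ← 0.69·16.773 = 11.573
Arc 3: start y=0.000, vy=11.573 → t=2.362, apex=6.834, x_land=50.986, impact vy=-11.573
  bounce: vy ← 0.69·11.573 = 7.986
Arc 4: start y=0.000, vy=7.986 → t=1.630, apex=3.254, x_land=58.907, impact vy=-7.986
  bounce: vy ← 0.69·7.986 = 5.510

1 4.706 30.149 22.871
2 3.423 14.354 39.507
3 2.362 6.834 50.986
4 1.630 3.254 58.907
final: 58.907 5.510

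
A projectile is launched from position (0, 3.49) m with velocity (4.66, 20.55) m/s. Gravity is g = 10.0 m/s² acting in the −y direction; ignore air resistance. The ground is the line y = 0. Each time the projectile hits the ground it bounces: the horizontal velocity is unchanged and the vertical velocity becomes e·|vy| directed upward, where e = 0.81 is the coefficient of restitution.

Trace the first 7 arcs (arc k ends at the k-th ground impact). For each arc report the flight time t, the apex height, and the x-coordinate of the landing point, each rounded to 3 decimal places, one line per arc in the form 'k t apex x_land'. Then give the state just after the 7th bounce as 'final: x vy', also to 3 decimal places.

1 4.273 24.605 19.914
2 3.594 16.143 36.660
3 2.911 10.592 50.225
4 2.358 6.949 61.213
5 1.910 4.559 70.113
6 1.547 2.991 77.322
7 1.253 1.963 83.161
final: 83.161 5.075

Arc 1: start y=3.490, vy=20.550 → t=4.273, apex=24.605, x_land=19.914, impact vy=-22.183
  bounce: vy ← 0.81·22.183 = 17.969
Arc 2: start y=0.000, vy=17.969 → t=3.594, apex=16.143, x_land=36.660, impact vy=-17.969
  bounce: vy ← 0.81·17.969 = 14.555
Arc 3: start y=0.000, vy=14.555 → t=2.911, apex=10.592, x_land=50.225, impact vy=-14.555
  bounce: vy ← 0.81·14.555 = 11.789
Arc 4: start y=0.000, vy=11.789 → t=2.358, apex=6.949, x_land=61.213, impact vy=-11.789
  bounce: vy ← 0.81·11.789 = 9.549
Arc 5: start y=0.000, vy=9.549 → t=1.910, apex=4.559, x_land=70.113, impact vy=-9.549
  bounce: vy ← 0.81·9.549 = 7.735
Arc 6: start y=0.000, vy=7.735 → t=1.547, apex=2.991, x_land=77.322, impact vy=-7.735
  bounce: vy ← 0.81·7.735 = 6.265
Arc 7: start y=0.000, vy=6.265 → t=1.253, apex=1.963, x_land=83.161, impact vy=-6.265
  bounce: vy ← 0.81·6.265 = 5.075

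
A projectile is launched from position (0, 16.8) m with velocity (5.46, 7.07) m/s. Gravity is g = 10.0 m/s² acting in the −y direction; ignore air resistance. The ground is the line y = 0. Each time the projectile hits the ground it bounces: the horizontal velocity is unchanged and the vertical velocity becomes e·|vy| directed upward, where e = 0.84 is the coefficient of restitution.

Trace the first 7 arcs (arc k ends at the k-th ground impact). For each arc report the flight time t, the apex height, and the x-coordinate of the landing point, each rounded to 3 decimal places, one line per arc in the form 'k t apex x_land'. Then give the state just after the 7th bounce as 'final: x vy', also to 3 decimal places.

Arc 1: start y=16.800, vy=7.070 → t=2.672, apex=19.299, x_land=14.587, impact vy=-19.646
  bounce: vy ← 0.84·19.646 = 16.503
Arc 2: start y=0.000, vy=16.503 → t=3.301, apex=13.618, x_land=32.609, impact vy=-16.503
  bounce: vy ← 0.84·16.503 = 13.863
Arc 3: start y=0.000, vy=13.863 → t=2.773, apex=9.609, x_land=47.746, impact vy=-13.863
  bounce: vy ← 0.84·13.863 = 11.645
Arc 4: start y=0.000, vy=11.645 → t=2.329, apex=6.780, x_land=60.462, impact vy=-11.645
  bounce: vy ← 0.84·11.645 = 9.781
Arc 5: start y=0.000, vy=9.781 → t=1.956, apex=4.784, x_land=71.144, impact vy=-9.781
  bounce: vy ← 0.84·9.781 = 8.216
Arc 6: start y=0.000, vy=8.216 → t=1.643, apex=3.375, x_land=80.116, impact vy=-8.216
  bounce: vy ← 0.84·8.216 = 6.902
Arc 7: start y=0.000, vy=6.902 → t=1.380, apex=2.382, x_land=87.653, impact vy=-6.902
  bounce: vy ← 0.84·6.902 = 5.797

1 2.672 19.299 14.587
2 3.301 13.618 32.609
3 2.773 9.609 47.746
4 2.329 6.780 60.462
5 1.956 4.784 71.144
6 1.643 3.375 80.116
7 1.380 2.382 87.653
final: 87.653 5.797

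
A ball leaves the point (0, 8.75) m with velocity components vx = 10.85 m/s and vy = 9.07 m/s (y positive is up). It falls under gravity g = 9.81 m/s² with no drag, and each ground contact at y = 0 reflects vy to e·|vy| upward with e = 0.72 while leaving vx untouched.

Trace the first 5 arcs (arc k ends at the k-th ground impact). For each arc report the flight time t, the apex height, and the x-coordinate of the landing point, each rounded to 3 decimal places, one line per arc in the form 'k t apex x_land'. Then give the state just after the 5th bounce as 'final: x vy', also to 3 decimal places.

1 2.549 12.943 27.656
2 2.339 6.710 53.036
3 1.684 3.478 71.310
4 1.213 1.803 84.467
5 0.873 0.935 93.940
final: 93.940 3.083

Arc 1: start y=8.750, vy=9.070 → t=2.549, apex=12.943, x_land=27.656, impact vy=-15.935
  bounce: vy ← 0.72·15.935 = 11.474
Arc 2: start y=0.000, vy=11.474 → t=2.339, apex=6.710, x_land=53.036, impact vy=-11.474
  bounce: vy ← 0.72·11.474 = 8.261
Arc 3: start y=0.000, vy=8.261 → t=1.684, apex=3.478, x_land=71.310, impact vy=-8.261
  bounce: vy ← 0.72·8.261 = 5.948
Arc 4: start y=0.000, vy=5.948 → t=1.213, apex=1.803, x_land=84.467, impact vy=-5.948
  bounce: vy ← 0.72·5.948 = 4.282
Arc 5: start y=0.000, vy=4.282 → t=0.873, apex=0.935, x_land=93.940, impact vy=-4.282
  bounce: vy ← 0.72·4.282 = 3.083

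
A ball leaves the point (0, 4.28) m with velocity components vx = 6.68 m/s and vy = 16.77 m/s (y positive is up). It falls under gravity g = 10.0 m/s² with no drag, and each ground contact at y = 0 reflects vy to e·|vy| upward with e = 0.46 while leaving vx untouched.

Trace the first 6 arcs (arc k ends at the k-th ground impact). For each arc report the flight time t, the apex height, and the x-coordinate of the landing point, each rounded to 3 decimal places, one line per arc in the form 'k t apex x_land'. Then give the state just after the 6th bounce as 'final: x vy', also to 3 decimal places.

Arc 1: start y=4.280, vy=16.770 → t=3.592, apex=18.342, x_land=23.996, impact vy=-19.153
  bounce: vy ← 0.46·19.153 = 8.810
Arc 2: start y=0.000, vy=8.810 → t=1.762, apex=3.881, x_land=35.767, impact vy=-8.810
  bounce: vy ← 0.46·8.810 = 4.053
Arc 3: start y=0.000, vy=4.053 → t=0.811, apex=0.821, x_land=41.182, impact vy=-4.053
  bounce: vy ← 0.46·4.053 = 1.864
Arc 4: start y=0.000, vy=1.864 → t=0.373, apex=0.174, x_land=43.672, impact vy=-1.864
  bounce: vy ← 0.46·1.864 = 0.858
Arc 5: start y=0.000, vy=0.858 → t=0.172, apex=0.037, x_land=44.818, impact vy=-0.858
  bounce: vy ← 0.46·0.858 = 0.394
Arc 6: start y=0.000, vy=0.394 → t=0.079, apex=0.008, x_land=45.345, impact vy=-0.394
  bounce: vy ← 0.46·0.394 = 0.181

1 3.592 18.342 23.996
2 1.762 3.881 35.767
3 0.811 0.821 41.182
4 0.373 0.174 43.672
5 0.172 0.037 44.818
6 0.079 0.008 45.345
final: 45.345 0.181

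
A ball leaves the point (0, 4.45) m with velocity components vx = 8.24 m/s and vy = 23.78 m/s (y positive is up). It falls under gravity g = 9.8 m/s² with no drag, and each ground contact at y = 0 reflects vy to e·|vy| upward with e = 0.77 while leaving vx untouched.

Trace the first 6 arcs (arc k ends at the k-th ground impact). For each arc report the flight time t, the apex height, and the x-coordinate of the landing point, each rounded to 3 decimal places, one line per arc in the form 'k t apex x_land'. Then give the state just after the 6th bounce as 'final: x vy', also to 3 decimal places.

1 5.033 33.301 41.476
2 4.015 19.744 74.557
3 3.091 11.706 100.030
4 2.380 6.941 119.644
5 1.833 4.115 134.746
6 1.411 2.440 146.375
final: 146.375 5.325

Arc 1: start y=4.450, vy=23.780 → t=5.033, apex=33.301, x_land=41.476, impact vy=-25.548
  bounce: vy ← 0.77·25.548 = 19.672
Arc 2: start y=0.000, vy=19.672 → t=4.015, apex=19.744, x_land=74.557, impact vy=-19.672
  bounce: vy ← 0.77·19.672 = 15.148
Arc 3: start y=0.000, vy=15.148 → t=3.091, apex=11.706, x_land=100.030, impact vy=-15.148
  bounce: vy ← 0.77·15.148 = 11.664
Arc 4: start y=0.000, vy=11.664 → t=2.380, apex=6.941, x_land=119.644, impact vy=-11.664
  bounce: vy ← 0.77·11.664 = 8.981
Arc 5: start y=0.000, vy=8.981 → t=1.833, apex=4.115, x_land=134.746, impact vy=-8.981
  bounce: vy ← 0.77·8.981 = 6.915
Arc 6: start y=0.000, vy=6.915 → t=1.411, apex=2.440, x_land=146.375, impact vy=-6.915
  bounce: vy ← 0.77·6.915 = 5.325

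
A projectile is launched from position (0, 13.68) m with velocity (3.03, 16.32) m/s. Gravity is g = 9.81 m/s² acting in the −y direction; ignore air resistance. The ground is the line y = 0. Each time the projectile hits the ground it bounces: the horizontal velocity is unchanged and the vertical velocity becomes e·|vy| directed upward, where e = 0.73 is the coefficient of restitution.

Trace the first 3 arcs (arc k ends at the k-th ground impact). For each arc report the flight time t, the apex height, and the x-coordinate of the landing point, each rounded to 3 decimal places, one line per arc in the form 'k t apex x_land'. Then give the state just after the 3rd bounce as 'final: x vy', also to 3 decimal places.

1 4.021 27.255 12.183
2 3.442 14.524 22.611
3 2.512 7.740 30.224
final: 30.224 8.996

Arc 1: start y=13.680, vy=16.320 → t=4.021, apex=27.255, x_land=12.183, impact vy=-23.125
  bounce: vy ← 0.73·23.125 = 16.881
Arc 2: start y=0.000, vy=16.881 → t=3.442, apex=14.524, x_land=22.611, impact vy=-16.881
  bounce: vy ← 0.73·16.881 = 12.323
Arc 3: start y=0.000, vy=12.323 → t=2.512, apex=7.740, x_land=30.224, impact vy=-12.323
  bounce: vy ← 0.73·12.323 = 8.996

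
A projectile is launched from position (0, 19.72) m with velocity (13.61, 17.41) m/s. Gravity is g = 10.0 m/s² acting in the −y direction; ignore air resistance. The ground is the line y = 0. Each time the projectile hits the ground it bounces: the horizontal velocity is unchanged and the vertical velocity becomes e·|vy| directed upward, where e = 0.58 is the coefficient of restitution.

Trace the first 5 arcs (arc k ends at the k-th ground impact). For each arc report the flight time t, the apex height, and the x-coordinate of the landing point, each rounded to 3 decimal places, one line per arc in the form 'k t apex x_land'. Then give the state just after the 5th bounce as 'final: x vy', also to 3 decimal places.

Arc 1: start y=19.720, vy=17.410 → t=4.382, apex=34.875, x_land=59.640, impact vy=-26.410
  bounce: vy ← 0.58·26.410 = 15.318
Arc 2: start y=0.000, vy=15.318 → t=3.064, apex=11.732, x_land=101.335, impact vy=-15.318
  bounce: vy ← 0.58·15.318 = 8.884
Arc 3: start y=0.000, vy=8.884 → t=1.777, apex=3.947, x_land=125.519, impact vy=-8.884
  bounce: vy ← 0.58·8.884 = 5.153
Arc 4: start y=0.000, vy=5.153 → t=1.031, apex=1.328, x_land=139.545, impact vy=-5.153
  bounce: vy ← 0.58·5.153 = 2.989
Arc 5: start y=0.000, vy=2.989 → t=0.598, apex=0.447, x_land=147.680, impact vy=-2.989
  bounce: vy ← 0.58·2.989 = 1.733

1 4.382 34.875 59.640
2 3.064 11.732 101.335
3 1.777 3.947 125.519
4 1.031 1.328 139.545
5 0.598 0.447 147.680
final: 147.680 1.733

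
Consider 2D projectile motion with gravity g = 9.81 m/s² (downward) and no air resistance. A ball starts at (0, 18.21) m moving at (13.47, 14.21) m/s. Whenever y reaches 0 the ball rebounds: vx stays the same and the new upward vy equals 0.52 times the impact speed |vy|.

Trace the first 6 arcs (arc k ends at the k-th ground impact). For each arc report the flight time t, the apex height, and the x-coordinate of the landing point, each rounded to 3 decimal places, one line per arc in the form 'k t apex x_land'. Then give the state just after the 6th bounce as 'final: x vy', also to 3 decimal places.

Arc 1: start y=18.210, vy=14.210 → t=3.859, apex=28.502, x_land=51.982, impact vy=-23.648
  bounce: vy ← 0.52·23.648 = 12.297
Arc 2: start y=0.000, vy=12.297 → t=2.507, apex=7.707, x_land=85.751, impact vy=-12.297
  bounce: vy ← 0.52·12.297 = 6.394
Arc 3: start y=0.000, vy=6.394 → t=1.304, apex=2.084, x_land=103.310, impact vy=-6.394
  bounce: vy ← 0.52·6.394 = 3.325
Arc 4: start y=0.000, vy=3.325 → t=0.678, apex=0.563, x_land=112.442, impact vy=-3.325
  bounce: vy ← 0.52·3.325 = 1.729
Arc 5: start y=0.000, vy=1.729 → t=0.353, apex=0.152, x_land=117.190, impact vy=-1.729
  bounce: vy ← 0.52·1.729 = 0.899
Arc 6: start y=0.000, vy=0.899 → t=0.183, apex=0.041, x_land=119.659, impact vy=-0.899
  bounce: vy ← 0.52·0.899 = 0.468

1 3.859 28.502 51.982
2 2.507 7.707 85.751
3 1.304 2.084 103.310
4 0.678 0.563 112.442
5 0.353 0.152 117.190
6 0.183 0.041 119.659
final: 119.659 0.468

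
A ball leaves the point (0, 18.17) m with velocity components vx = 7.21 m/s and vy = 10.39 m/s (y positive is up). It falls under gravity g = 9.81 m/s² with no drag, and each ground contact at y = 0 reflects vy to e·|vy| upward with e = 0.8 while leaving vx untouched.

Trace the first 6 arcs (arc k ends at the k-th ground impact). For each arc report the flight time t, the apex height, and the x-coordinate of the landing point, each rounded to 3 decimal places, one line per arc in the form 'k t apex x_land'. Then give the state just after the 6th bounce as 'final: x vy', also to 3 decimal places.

1 3.256 23.672 23.476
2 3.515 15.150 48.818
3 2.812 9.696 69.093
4 2.250 6.206 85.312
5 1.800 3.972 98.287
6 1.440 2.542 108.668
final: 108.668 5.649

Arc 1: start y=18.170, vy=10.390 → t=3.256, apex=23.672, x_land=23.476, impact vy=-21.551
  bounce: vy ← 0.8·21.551 = 17.241
Arc 2: start y=0.000, vy=17.241 → t=3.515, apex=15.150, x_land=48.818, impact vy=-17.241
  bounce: vy ← 0.8·17.241 = 13.793
Arc 3: start y=0.000, vy=13.793 → t=2.812, apex=9.696, x_land=69.093, impact vy=-13.793
  bounce: vy ← 0.8·13.793 = 11.034
Arc 4: start y=0.000, vy=11.034 → t=2.250, apex=6.206, x_land=85.312, impact vy=-11.034
  bounce: vy ← 0.8·11.034 = 8.827
Arc 5: start y=0.000, vy=8.827 → t=1.800, apex=3.972, x_land=98.287, impact vy=-8.827
  bounce: vy ← 0.8·8.827 = 7.062
Arc 6: start y=0.000, vy=7.062 → t=1.440, apex=2.542, x_land=108.668, impact vy=-7.062
  bounce: vy ← 0.8·7.062 = 5.649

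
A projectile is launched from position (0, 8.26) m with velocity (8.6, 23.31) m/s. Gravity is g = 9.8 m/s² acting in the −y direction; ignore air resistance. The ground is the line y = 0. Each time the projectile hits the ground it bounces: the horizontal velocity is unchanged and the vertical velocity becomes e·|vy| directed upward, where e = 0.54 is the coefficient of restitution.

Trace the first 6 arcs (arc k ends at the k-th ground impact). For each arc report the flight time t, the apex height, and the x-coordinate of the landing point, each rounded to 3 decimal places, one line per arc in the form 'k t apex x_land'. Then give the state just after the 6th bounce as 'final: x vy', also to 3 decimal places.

Arc 1: start y=8.260, vy=23.310 → t=5.088, apex=35.982, x_land=43.760, impact vy=-26.557
  bounce: vy ← 0.54·26.557 = 14.341
Arc 2: start y=0.000, vy=14.341 → t=2.927, apex=10.492, x_land=68.930, impact vy=-14.341
  bounce: vy ← 0.54·14.341 = 7.744
Arc 3: start y=0.000, vy=7.744 → t=1.580, apex=3.060, x_land=82.521, impact vy=-7.744
  bounce: vy ← 0.54·7.744 = 4.182
Arc 4: start y=0.000, vy=4.182 → t=0.853, apex=0.892, x_land=89.860, impact vy=-4.182
  bounce: vy ← 0.54·4.182 = 2.258
Arc 5: start y=0.000, vy=2.258 → t=0.461, apex=0.260, x_land=93.823, impact vy=-2.258
  bounce: vy ← 0.54·2.258 = 1.219
Arc 6: start y=0.000, vy=1.219 → t=0.249, apex=0.076, x_land=95.964, impact vy=-1.219
  bounce: vy ← 0.54·1.219 = 0.658

1 5.088 35.982 43.760
2 2.927 10.492 68.930
3 1.580 3.060 82.521
4 0.853 0.892 89.860
5 0.461 0.260 93.823
6 0.249 0.076 95.964
final: 95.964 0.658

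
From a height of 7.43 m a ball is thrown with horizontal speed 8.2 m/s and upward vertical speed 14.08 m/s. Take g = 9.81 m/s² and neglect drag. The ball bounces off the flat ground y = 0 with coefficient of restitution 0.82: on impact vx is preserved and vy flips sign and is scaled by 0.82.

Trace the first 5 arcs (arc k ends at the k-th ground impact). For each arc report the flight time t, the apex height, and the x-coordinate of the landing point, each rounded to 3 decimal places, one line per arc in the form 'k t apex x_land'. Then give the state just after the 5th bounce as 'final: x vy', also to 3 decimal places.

Arc 1: start y=7.430, vy=14.080 → t=3.326, apex=17.534, x_land=27.273, impact vy=-18.548
  bounce: vy ← 0.82·18.548 = 15.209
Arc 2: start y=0.000, vy=15.209 → t=3.101, apex=11.790, x_land=52.699, impact vy=-15.209
  bounce: vy ← 0.82·15.209 = 12.472
Arc 3: start y=0.000, vy=12.472 → t=2.543, apex=7.928, x_land=73.549, impact vy=-12.472
  bounce: vy ← 0.82·12.472 = 10.227
Arc 4: start y=0.000, vy=10.227 → t=2.085, apex=5.331, x_land=90.645, impact vy=-10.227
  bounce: vy ← 0.82·10.227 = 8.386
Arc 5: start y=0.000, vy=8.386 → t=1.710, apex=3.584, x_land=104.665, impact vy=-8.386
  bounce: vy ← 0.82·8.386 = 6.876

1 3.326 17.534 27.273
2 3.101 11.790 52.699
3 2.543 7.928 73.549
4 2.085 5.331 90.645
5 1.710 3.584 104.665
final: 104.665 6.876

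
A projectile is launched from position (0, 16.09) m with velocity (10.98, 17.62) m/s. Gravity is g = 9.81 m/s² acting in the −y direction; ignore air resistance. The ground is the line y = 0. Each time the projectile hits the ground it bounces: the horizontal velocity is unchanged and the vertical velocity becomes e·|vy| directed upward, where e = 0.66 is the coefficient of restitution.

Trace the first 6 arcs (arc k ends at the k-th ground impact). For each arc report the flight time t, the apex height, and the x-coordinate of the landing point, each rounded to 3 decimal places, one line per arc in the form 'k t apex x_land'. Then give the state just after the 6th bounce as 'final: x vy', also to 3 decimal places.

Arc 1: start y=16.090, vy=17.620 → t=4.347, apex=31.914, x_land=47.729, impact vy=-25.023
  bounce: vy ← 0.66·25.023 = 16.515
Arc 2: start y=0.000, vy=16.515 → t=3.367, apex=13.902, x_land=84.699, impact vy=-16.515
  bounce: vy ← 0.66·16.515 = 10.900
Arc 3: start y=0.000, vy=10.900 → t=2.222, apex=6.056, x_land=109.099, impact vy=-10.900
  bounce: vy ← 0.66·10.900 = 7.194
Arc 4: start y=0.000, vy=7.194 → t=1.467, apex=2.638, x_land=125.203, impact vy=-7.194
  bounce: vy ← 0.66·7.194 = 4.748
Arc 5: start y=0.000, vy=4.748 → t=0.968, apex=1.149, x_land=135.831, impact vy=-4.748
  bounce: vy ← 0.66·4.748 = 3.134
Arc 6: start y=0.000, vy=3.134 → t=0.639, apex=0.501, x_land=142.846, impact vy=-3.134
  bounce: vy ← 0.66·3.134 = 2.068

1 4.347 31.914 47.729
2 3.367 13.902 84.699
3 2.222 6.056 109.099
4 1.467 2.638 125.203
5 0.968 1.149 135.831
6 0.639 0.501 142.846
final: 142.846 2.068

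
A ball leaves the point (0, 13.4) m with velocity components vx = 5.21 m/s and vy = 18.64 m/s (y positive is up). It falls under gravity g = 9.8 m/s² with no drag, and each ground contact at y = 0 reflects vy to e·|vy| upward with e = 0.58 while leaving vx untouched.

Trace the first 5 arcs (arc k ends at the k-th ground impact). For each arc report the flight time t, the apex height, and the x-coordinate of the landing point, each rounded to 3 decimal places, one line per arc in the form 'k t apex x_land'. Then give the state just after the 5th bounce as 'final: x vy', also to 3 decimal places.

Arc 1: start y=13.400, vy=18.640 → t=4.422, apex=31.127, x_land=23.041, impact vy=-24.700
  bounce: vy ← 0.58·24.700 = 14.326
Arc 2: start y=0.000, vy=14.326 → t=2.924, apex=10.471, x_land=38.273, impact vy=-14.326
  bounce: vy ← 0.58·14.326 = 8.309
Arc 3: start y=0.000, vy=8.309 → t=1.696, apex=3.522, x_land=47.108, impact vy=-8.309
  bounce: vy ← 0.58·8.309 = 4.819
Arc 4: start y=0.000, vy=4.819 → t=0.984, apex=1.185, x_land=52.232, impact vy=-4.819
  bounce: vy ← 0.58·4.819 = 2.795
Arc 5: start y=0.000, vy=2.795 → t=0.570, apex=0.399, x_land=55.204, impact vy=-2.795
  bounce: vy ← 0.58·2.795 = 1.621

1 4.422 31.127 23.041
2 2.924 10.471 38.273
3 1.696 3.522 47.108
4 0.984 1.185 52.232
5 0.570 0.399 55.204
final: 55.204 1.621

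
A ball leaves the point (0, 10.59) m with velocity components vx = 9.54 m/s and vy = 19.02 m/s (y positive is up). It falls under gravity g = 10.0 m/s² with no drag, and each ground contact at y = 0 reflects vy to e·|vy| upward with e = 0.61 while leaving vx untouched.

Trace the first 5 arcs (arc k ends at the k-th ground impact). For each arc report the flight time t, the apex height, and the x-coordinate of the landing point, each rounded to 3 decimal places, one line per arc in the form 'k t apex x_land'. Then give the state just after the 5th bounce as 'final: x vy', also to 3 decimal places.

1 4.297 28.678 40.993
2 2.922 10.671 68.866
3 1.782 3.971 85.870
4 1.087 1.478 96.241
5 0.663 0.550 102.568
final: 102.568 2.023

Arc 1: start y=10.590, vy=19.020 → t=4.297, apex=28.678, x_land=40.993, impact vy=-23.949
  bounce: vy ← 0.61·23.949 = 14.609
Arc 2: start y=0.000, vy=14.609 → t=2.922, apex=10.671, x_land=68.866, impact vy=-14.609
  bounce: vy ← 0.61·14.609 = 8.911
Arc 3: start y=0.000, vy=8.911 → t=1.782, apex=3.971, x_land=85.870, impact vy=-8.911
  bounce: vy ← 0.61·8.911 = 5.436
Arc 4: start y=0.000, vy=5.436 → t=1.087, apex=1.478, x_land=96.241, impact vy=-5.436
  bounce: vy ← 0.61·5.436 = 3.316
Arc 5: start y=0.000, vy=3.316 → t=0.663, apex=0.550, x_land=102.568, impact vy=-3.316
  bounce: vy ← 0.61·3.316 = 2.023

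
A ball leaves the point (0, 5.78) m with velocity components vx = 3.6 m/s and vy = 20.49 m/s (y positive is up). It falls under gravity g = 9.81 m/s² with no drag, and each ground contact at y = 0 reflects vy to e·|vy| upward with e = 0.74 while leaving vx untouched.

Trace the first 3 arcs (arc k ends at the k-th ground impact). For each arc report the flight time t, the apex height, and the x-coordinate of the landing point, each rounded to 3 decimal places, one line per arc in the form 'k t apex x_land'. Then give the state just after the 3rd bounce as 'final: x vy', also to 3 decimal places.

1 4.443 27.179 15.993
2 3.484 14.883 28.535
3 2.578 8.150 37.816
final: 37.816 9.357

Arc 1: start y=5.780, vy=20.490 → t=4.443, apex=27.179, x_land=15.993, impact vy=-23.092
  bounce: vy ← 0.74·23.092 = 17.088
Arc 2: start y=0.000, vy=17.088 → t=3.484, apex=14.883, x_land=28.535, impact vy=-17.088
  bounce: vy ← 0.74·17.088 = 12.645
Arc 3: start y=0.000, vy=12.645 → t=2.578, apex=8.150, x_land=37.816, impact vy=-12.645
  bounce: vy ← 0.74·12.645 = 9.357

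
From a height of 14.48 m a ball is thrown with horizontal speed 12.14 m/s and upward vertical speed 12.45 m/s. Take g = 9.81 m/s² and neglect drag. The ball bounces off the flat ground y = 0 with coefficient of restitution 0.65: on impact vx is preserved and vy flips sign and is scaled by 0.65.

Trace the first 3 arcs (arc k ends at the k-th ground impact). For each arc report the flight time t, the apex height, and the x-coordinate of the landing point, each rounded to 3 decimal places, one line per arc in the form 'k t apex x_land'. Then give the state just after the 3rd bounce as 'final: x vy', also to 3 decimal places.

Arc 1: start y=14.480, vy=12.450 → t=3.405, apex=22.380, x_land=41.339, impact vy=-20.955
  bounce: vy ← 0.65·20.955 = 13.621
Arc 2: start y=0.000, vy=13.621 → t=2.777, apex=9.456, x_land=75.050, impact vy=-13.621
  bounce: vy ← 0.65·13.621 = 8.853
Arc 3: start y=0.000, vy=8.853 → t=1.805, apex=3.995, x_land=96.962, impact vy=-8.853
  bounce: vy ← 0.65·8.853 = 5.755

1 3.405 22.380 41.339
2 2.777 9.456 75.050
3 1.805 3.995 96.962
final: 96.962 5.755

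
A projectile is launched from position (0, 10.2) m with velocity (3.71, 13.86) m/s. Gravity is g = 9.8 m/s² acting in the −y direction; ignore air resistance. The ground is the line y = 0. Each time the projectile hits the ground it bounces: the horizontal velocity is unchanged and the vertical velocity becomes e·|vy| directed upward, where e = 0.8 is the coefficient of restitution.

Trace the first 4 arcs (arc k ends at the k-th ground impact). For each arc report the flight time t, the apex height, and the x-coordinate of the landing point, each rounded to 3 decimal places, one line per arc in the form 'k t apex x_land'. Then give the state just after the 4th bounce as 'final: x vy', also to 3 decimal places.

Arc 1: start y=10.200, vy=13.860 → t=3.435, apex=20.001, x_land=12.743, impact vy=-19.799
  bounce: vy ← 0.8·19.799 = 15.840
Arc 2: start y=0.000, vy=15.840 → t=3.233, apex=12.801, x_land=24.735, impact vy=-15.840
  bounce: vy ← 0.8·15.840 = 12.672
Arc 3: start y=0.000, vy=12.672 → t=2.586, apex=8.192, x_land=34.330, impact vy=-12.672
  bounce: vy ← 0.8·12.672 = 10.137
Arc 4: start y=0.000, vy=10.137 → t=2.069, apex=5.243, x_land=42.005, impact vy=-10.137
  bounce: vy ← 0.8·10.137 = 8.110

1 3.435 20.001 12.743
2 3.233 12.801 24.735
3 2.586 8.192 34.330
4 2.069 5.243 42.005
final: 42.005 8.110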